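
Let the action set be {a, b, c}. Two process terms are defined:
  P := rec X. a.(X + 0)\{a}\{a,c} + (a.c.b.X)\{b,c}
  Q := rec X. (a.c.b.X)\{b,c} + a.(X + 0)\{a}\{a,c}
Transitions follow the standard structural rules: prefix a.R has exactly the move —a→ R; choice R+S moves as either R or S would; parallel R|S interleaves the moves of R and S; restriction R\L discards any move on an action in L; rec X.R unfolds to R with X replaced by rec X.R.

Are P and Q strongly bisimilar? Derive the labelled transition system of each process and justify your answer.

P ~ Q

Reachable graph of P (3 states):
  s0 = rec X. a.(X + 0)\{a}\{a,c} + (a.c.b.X)\{b,c} | -a-> s1, -a-> s2
  s1 = ((rec X. a.(X + 0)\{a}\{a,c} + (a.c.b.X)\{b,c}) + 0)\{a}\{a,c} | (no moves)
  s2 = (c.b.(rec X. a.(X + 0)\{a}\{a,c} + (a.c.b.X)\{b,c}))\{b,c} | (no moves)
Reachable graph of Q (3 states):
  t0 = rec X. (a.c.b.X)\{b,c} + a.(X + 0)\{a}\{a,c} | -a-> t1, -a-> t2
  t1 = ((rec X. (a.c.b.X)\{b,c} + a.(X + 0)\{a}\{a,c}) + 0)\{a}\{a,c} | (no moves)
  t2 = (c.b.(rec X. (a.c.b.X)\{b,c} + a.(X + 0)\{a}\{a,c}))\{b,c} | (no moves)
Partition-refinement fixed point:
  B0 = {s0, t0}
  B1 = {s1, s2, t1, t2}
s0 ∈ B0, t0 ∈ B0 → same block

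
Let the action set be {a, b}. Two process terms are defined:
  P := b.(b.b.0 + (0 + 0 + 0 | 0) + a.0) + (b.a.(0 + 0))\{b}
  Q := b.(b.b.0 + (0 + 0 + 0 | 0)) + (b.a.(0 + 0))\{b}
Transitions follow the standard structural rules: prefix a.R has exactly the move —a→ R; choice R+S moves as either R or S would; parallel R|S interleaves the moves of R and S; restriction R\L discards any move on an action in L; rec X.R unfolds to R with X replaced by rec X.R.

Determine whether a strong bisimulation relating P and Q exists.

NO

P's transition system — 4 states:
  m0 = b.(b.b.0 + (0 + 0 + 0 | 0) + a.0) + (b.a.(0 + 0))\{b} :: --b--▸ m1
  m1 = b.b.0 + (0 + 0 + 0 | 0) + a.0 :: --a--▸ m2, --b--▸ m3
  m2 = 0 :: stopped
  m3 = b.0 :: --b--▸ m2
Q's transition system — 4 states:
  n0 = b.(b.b.0 + (0 + 0 + 0 | 0)) + (b.a.(0 + 0))\{b} :: --b--▸ n1
  n1 = b.b.0 + (0 + 0 + 0 | 0) :: --b--▸ n2
  n2 = b.0 :: --b--▸ n3
  n3 = 0 :: stopped
Coarsest stable partition (strong bisimilarity classes):
  B0 = {m0}
  B1 = {m1}
  B2 = {m2, n3}
  B3 = {m3, n2}
  B4 = {n0}
  B5 = {n1}
m0 ∈ B0, n0 ∈ B4 → different blocks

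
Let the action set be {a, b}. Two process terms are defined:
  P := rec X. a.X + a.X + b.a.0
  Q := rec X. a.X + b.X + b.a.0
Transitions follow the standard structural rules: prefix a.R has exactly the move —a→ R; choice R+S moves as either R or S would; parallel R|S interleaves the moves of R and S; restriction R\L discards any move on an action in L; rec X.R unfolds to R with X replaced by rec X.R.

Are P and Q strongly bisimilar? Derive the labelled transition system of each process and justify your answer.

not bisimilar

LTS(P): 3 reachable states
  m0 = rec X. a.X + a.X + b.a.0 :: --a--▸ m0, --b--▸ m1
  m1 = a.0 :: --a--▸ m2
  m2 = 0 :: stopped
LTS(Q): 3 reachable states
  n0 = rec X. a.X + b.X + b.a.0 :: --a--▸ n0, --b--▸ n0, --b--▸ n1
  n1 = a.0 :: --a--▸ n2
  n2 = 0 :: stopped
Coarsest stable partition (strong bisimilarity classes):
  B0 = {m0}
  B1 = {m1, n1}
  B2 = {m2, n2}
  B3 = {n0}
m0 ∈ B0, n0 ∈ B3 → different blocks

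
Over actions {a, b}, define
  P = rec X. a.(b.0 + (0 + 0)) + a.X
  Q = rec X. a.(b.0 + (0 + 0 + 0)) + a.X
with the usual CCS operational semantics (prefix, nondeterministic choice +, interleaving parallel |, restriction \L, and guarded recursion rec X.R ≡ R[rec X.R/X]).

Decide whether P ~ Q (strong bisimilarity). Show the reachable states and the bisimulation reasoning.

YES

Reachable graph of P (3 states):
  u0 = rec X. a.(b.0 + (0 + 0)) + a.X has moves —a→ u0, —a→ u1
  u1 = b.0 + (0 + 0) has moves —b→ u2
  u2 = 0 has moves (no moves)
Reachable graph of Q (3 states):
  v0 = rec X. a.(b.0 + (0 + 0 + 0)) + a.X has moves —a→ v0, —a→ v1
  v1 = b.0 + (0 + 0 + 0) has moves —b→ v2
  v2 = 0 has moves (no moves)
Coarsest stable partition (strong bisimilarity classes):
  B0 = {u0, v0}
  B1 = {u1, v1}
  B2 = {u2, v2}
u0 ∈ B0, v0 ∈ B0 → same block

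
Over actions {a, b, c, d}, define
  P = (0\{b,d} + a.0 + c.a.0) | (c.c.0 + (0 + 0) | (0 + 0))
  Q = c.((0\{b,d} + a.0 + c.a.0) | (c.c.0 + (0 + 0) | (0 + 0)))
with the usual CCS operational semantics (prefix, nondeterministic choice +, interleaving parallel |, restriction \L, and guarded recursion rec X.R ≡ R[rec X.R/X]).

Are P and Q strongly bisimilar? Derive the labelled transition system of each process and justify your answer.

P's transition system — 9 states:
  p0 = (0\{b,d} + a.0 + c.a.0) | (c.c.0 + (0 + 0) | (0 + 0)) | —a→ p1, —c→ p2, —c→ p3
  p1 = 0 | (c.c.0 + (0 + 0) | (0 + 0)) | —c→ p4
  p2 = (0\{b,d} + a.0 + c.a.0) | c.0 | —a→ p4, —c→ p5, —c→ p6
  p3 = a.0 | (c.c.0 + (0 + 0) | (0 + 0)) | —a→ p1, —c→ p6
  p4 = 0 | c.0 | —c→ p7
  p5 = (0\{b,d} + a.0 + c.a.0) | 0 | —a→ p7, —c→ p8
  p6 = a.0 | c.0 | —a→ p4, —c→ p8
  p7 = 0 | 0 | (no moves)
  p8 = a.0 | 0 | —a→ p7
Q's transition system — 10 states:
  q0 = c.((0\{b,d} + a.0 + c.a.0) | (c.c.0 + (0 + 0) | (0 + 0))) | —c→ q1
  q1 = (0\{b,d} + a.0 + c.a.0) | (c.c.0 + (0 + 0) | (0 + 0)) | —a→ q2, —c→ q3, —c→ q4
  q2 = 0 | (c.c.0 + (0 + 0) | (0 + 0)) | —c→ q5
  q3 = (0\{b,d} + a.0 + c.a.0) | c.0 | —a→ q5, —c→ q6, —c→ q7
  q4 = a.0 | (c.c.0 + (0 + 0) | (0 + 0)) | —a→ q2, —c→ q7
  q5 = 0 | c.0 | —c→ q8
  q6 = (0\{b,d} + a.0 + c.a.0) | 0 | —a→ q8, —c→ q9
  q7 = a.0 | c.0 | —a→ q5, —c→ q9
  q8 = 0 | 0 | (no moves)
  q9 = a.0 | 0 | —a→ q8
Bisimilarity quotient blocks:
  B0 = {p0, q1}
  B1 = {p1, q2}
  B2 = {p4, q5}
  B3 = {p7, q8}
  B4 = {p2, q3}
  B5 = {p5, q6}
  B6 = {p8, q9}
  B7 = {p6, q7}
  B8 = {p3, q4}
  B9 = {q0}
p0 ∈ B0, q0 ∈ B9 → different blocks

not bisimilar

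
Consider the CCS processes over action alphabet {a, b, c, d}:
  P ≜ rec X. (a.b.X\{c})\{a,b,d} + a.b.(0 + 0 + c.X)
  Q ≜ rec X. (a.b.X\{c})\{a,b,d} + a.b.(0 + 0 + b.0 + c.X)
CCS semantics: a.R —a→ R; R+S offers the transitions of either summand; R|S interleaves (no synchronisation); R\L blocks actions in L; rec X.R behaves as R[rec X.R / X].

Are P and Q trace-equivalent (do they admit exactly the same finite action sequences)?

traces(P) ≠ traces(Q) — witness ⟨abb⟩

LTS(P): 3 reachable states
  u0 = rec X. (a.b.X\{c})\{a,b,d} + a.b.(0 + 0 + c.X) ⊢ --a--▸ u1
  u1 = b.(0 + 0 + c.(rec X. (a.b.X\{c})\{a,b,d} + a.b.(0 + 0 + c.X))) ⊢ --b--▸ u2
  u2 = 0 + 0 + c.(rec X. (a.b.X\{c})\{a,b,d} + a.b.(0 + 0 + c.X)) ⊢ --c--▸ u0
LTS(Q): 4 reachable states
  v0 = rec X. (a.b.X\{c})\{a,b,d} + a.b.(0 + 0 + b.0 + c.X) ⊢ --a--▸ v1
  v1 = b.(0 + 0 + b.0 + c.(rec X. (a.b.X\{c})\{a,b,d} + a.b.(0 + 0 + b.0 + c.X))) ⊢ --b--▸ v2
  v2 = 0 + 0 + b.0 + c.(rec X. (a.b.X\{c})\{a,b,d} + a.b.(0 + 0 + b.0 + c.X)) ⊢ --b--▸ v3, --c--▸ v0
  v3 = 0 ⊢ ∅
Executing abb from Q (initial set {v0}):
  after a @ step 1: {v1}
  after b @ step 2: {v2}
  after b @ step 3: {v3}
  Q completes σ.
Executing abb from P (initial set {u0}):
  after a @ step 1: {u1}
  after b @ step 2: {u2}
  after b @ step 3: no successor for P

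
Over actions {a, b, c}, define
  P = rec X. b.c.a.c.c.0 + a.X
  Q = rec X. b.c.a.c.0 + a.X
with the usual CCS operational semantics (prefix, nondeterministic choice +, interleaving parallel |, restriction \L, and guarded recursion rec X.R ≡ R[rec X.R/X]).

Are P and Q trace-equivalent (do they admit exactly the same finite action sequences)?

NO — witness ⟨bcacc⟩

LTS(P): 6 reachable states
  p0 = rec X. b.c.a.c.c.0 + a.X :: --a--▸ p0, --b--▸ p1
  p1 = c.a.c.c.0 :: --c--▸ p2
  p2 = a.c.c.0 :: --a--▸ p3
  p3 = c.c.0 :: --c--▸ p4
  p4 = c.0 :: --c--▸ p5
  p5 = 0 :: stopped
LTS(Q): 5 reachable states
  q0 = rec X. b.c.a.c.0 + a.X :: --a--▸ q0, --b--▸ q1
  q1 = c.a.c.0 :: --c--▸ q2
  q2 = a.c.0 :: --a--▸ q3
  q3 = c.0 :: --c--▸ q4
  q4 = 0 :: stopped
Trace ⟨bcacc⟩ through P, begin at {p0}:
  step 1 (b): {p1}
  step 2 (c): {p2}
  step 3 (a): {p3}
  step 4 (c): {p4}
  step 5 (c): {p5}
  — P admits the full trace.
Trace ⟨bcacc⟩ through Q, begin at {q0}:
  step 1 (b): {q1}
  step 2 (c): {q2}
  step 3 (a): {q3}
  step 4 (c): {q4}
  step 5 (c): ∅  — Q cannot continue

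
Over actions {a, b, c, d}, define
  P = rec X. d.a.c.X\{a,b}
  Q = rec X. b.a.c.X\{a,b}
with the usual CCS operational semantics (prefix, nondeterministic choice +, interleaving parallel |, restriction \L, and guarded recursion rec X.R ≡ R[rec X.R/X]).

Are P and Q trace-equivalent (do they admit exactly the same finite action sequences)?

traces(P) ≠ traces(Q) — witness ⟨d⟩

LTS(P): 5 reachable states
  m0 = rec X. d.a.c.X\{a,b} | -d-> m1
  m1 = a.c.(rec X. d.a.c.X\{a,b})\{a,b} | -a-> m2
  m2 = c.(rec X. d.a.c.X\{a,b})\{a,b} | -c-> m3
  m3 = (rec X. d.a.c.X\{a,b})\{a,b} | -d-> m4
  m4 = (a.c.(rec X. d.a.c.X\{a,b})\{a,b})\{a,b} | ∅
LTS(Q): 4 reachable states
  n0 = rec X. b.a.c.X\{a,b} | -b-> n1
  n1 = a.c.(rec X. b.a.c.X\{a,b})\{a,b} | -a-> n2
  n2 = c.(rec X. b.a.c.X\{a,b})\{a,b} | -c-> n3
  n3 = (rec X. b.a.c.X\{a,b})\{a,b} | ∅
Trace ⟨d⟩ through P, begin at {m0}:
  after d @ step 1: {m1}
  — P admits the full trace.
Trace ⟨d⟩ through Q, begin at {n0}:
  after d @ step 1: ∅ (Q stuck)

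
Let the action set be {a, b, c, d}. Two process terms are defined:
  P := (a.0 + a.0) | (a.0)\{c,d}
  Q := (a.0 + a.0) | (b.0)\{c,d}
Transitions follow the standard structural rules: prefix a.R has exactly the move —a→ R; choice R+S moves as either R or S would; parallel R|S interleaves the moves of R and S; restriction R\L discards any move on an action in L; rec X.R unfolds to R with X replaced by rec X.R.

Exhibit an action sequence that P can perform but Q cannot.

Reachable graph of P (4 states):
  u0 = (a.0 + a.0) | (a.0)\{c,d} :: -a-> u1, -a-> u2
  u1 = (a.0 + a.0) | 0\{c,d} :: -a-> u3
  u2 = 0 | (a.0)\{c,d} :: -a-> u3
  u3 = 0 | 0\{c,d} :: deadlocked
Reachable graph of Q (4 states):
  v0 = (a.0 + a.0) | (b.0)\{c,d} :: -a-> v1, -b-> v2
  v1 = 0 | (b.0)\{c,d} :: -b-> v3
  v2 = (a.0 + a.0) | 0\{c,d} :: -a-> v3
  v3 = 0 | 0\{c,d} :: deadlocked
Run σ = ⟨aa⟩ on P: start {u0}
  step 1 (a): {u1, u2}
  step 2 (a): {u3}
  ✓ P
Run σ = ⟨aa⟩ on Q: start {v0}
  step 1 (a): {v1}
  step 2 (a): no successor for Q

aa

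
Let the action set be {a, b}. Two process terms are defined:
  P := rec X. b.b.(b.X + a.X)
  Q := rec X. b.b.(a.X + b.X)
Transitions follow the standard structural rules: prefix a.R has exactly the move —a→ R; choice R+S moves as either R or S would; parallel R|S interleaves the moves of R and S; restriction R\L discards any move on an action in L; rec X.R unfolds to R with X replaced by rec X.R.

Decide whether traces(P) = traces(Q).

trace-equivalent

P's transition system — 3 states:
  p0 = rec X. b.b.(b.X + a.X) ⊢ —b→ p1
  p1 = b.(b.(rec X. b.b.(b.X + a.X)) + a.(rec X. b.b.(b.X + a.X))) ⊢ —b→ p2
  p2 = b.(rec X. b.b.(b.X + a.X)) + a.(rec X. b.b.(b.X + a.X)) ⊢ —a→ p0, —b→ p0
Q's transition system — 3 states:
  q0 = rec X. b.b.(a.X + b.X) ⊢ —b→ q1
  q1 = b.(a.(rec X. b.b.(a.X + b.X)) + b.(rec X. b.b.(a.X + b.X))) ⊢ —b→ q2
  q2 = a.(rec X. b.b.(a.X + b.X)) + b.(rec X. b.b.(a.X + b.X)) ⊢ —a→ q0, —b→ q0
Coarsest stable partition (strong bisimilarity classes):
  B0 = {p0, q0}
  B1 = {p1, q1}
  B2 = {p2, q2}
p0 ∈ B0, q0 ∈ B0 → same block
Bisimilar ⇒ trace-equivalent.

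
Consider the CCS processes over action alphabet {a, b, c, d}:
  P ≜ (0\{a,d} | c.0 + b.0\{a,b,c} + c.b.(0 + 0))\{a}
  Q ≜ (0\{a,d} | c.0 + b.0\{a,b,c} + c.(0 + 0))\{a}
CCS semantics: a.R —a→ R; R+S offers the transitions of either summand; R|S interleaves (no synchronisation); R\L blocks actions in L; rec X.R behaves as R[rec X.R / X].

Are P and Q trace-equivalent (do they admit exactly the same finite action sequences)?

LTS(P): 5 reachable states
  u0 = (0\{a,d} | c.0 + b.0\{a,b,c} + c.b.(0 + 0))\{a} → =b=> u1, =c=> u2, =c=> u3
  u1 = 0\{a,b,c}\{a} → deadlocked
  u2 = (0\{a,d} | 0)\{a} → deadlocked
  u3 = (b.(0 + 0))\{a} → =b=> u4
  u4 = (0 + 0)\{a} → deadlocked
LTS(Q): 4 reachable states
  v0 = (0\{a,d} | c.0 + b.0\{a,b,c} + c.(0 + 0))\{a} → =b=> v1, =c=> v2, =c=> v3
  v1 = 0\{a,b,c}\{a} → deadlocked
  v2 = (0 + 0)\{a} → deadlocked
  v3 = (0\{a,d} | 0)\{a} → deadlocked
Executing cb from P (initial set {u0}):
  after c @ step 1: {u2, u3}
  after b @ step 2: {u4}
  ✓ P
Executing cb from Q (initial set {v0}):
  after c @ step 1: {v2, v3}
  after b @ step 2: ∅  — Q cannot continue

NO — witness ⟨cb⟩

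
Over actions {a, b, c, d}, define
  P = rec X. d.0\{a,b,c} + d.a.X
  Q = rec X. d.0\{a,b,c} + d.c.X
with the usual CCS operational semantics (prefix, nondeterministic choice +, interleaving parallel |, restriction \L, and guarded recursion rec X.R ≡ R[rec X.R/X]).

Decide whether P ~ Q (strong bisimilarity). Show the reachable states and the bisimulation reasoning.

P's transition system — 3 states:
  s0 = rec X. d.0\{a,b,c} + d.a.X ⊢ --d--▸ s1, --d--▸ s2
  s1 = 0\{a,b,c} ⊢ ·
  s2 = a.(rec X. d.0\{a,b,c} + d.a.X) ⊢ --a--▸ s0
Q's transition system — 3 states:
  t0 = rec X. d.0\{a,b,c} + d.c.X ⊢ --d--▸ t1, --d--▸ t2
  t1 = 0\{a,b,c} ⊢ ·
  t2 = c.(rec X. d.0\{a,b,c} + d.c.X) ⊢ --c--▸ t0
Bisimilarity quotient blocks:
  B0 = {s0}
  B1 = {s2}
  B2 = {s1, t1}
  B3 = {t0}
  B4 = {t2}
s0 ∈ B0, t0 ∈ B3 → different blocks

not bisimilar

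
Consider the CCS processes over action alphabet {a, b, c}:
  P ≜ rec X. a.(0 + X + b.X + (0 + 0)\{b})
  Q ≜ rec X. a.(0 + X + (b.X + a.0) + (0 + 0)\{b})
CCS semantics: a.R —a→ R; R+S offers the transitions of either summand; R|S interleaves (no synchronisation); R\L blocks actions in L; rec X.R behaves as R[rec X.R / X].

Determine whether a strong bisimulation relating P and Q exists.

LTS(P): 2 reachable states
  p0 = rec X. a.(0 + X + b.X + (0 + 0)\{b}) → --a--▸ p1
  p1 = 0 + (rec X. a.(0 + X + b.X + (0 + 0)\{b})) + b.(rec X. a.(0 + X + b.X + (0 + 0)\{b})) + (0 + 0)\{b} → --a--▸ p1, --b--▸ p0
LTS(Q): 3 reachable states
  q0 = rec X. a.(0 + X + (b.X + a.0) + (0 + 0)\{b}) → --a--▸ q1
  q1 = 0 + (rec X. a.(0 + X + (b.X + a.0) + (0 + 0)\{b})) + (b.(rec X. a.(0 + X + (b.X + a.0) + (0 + 0)\{b})) + a.0) + (0 + 0)\{b} → --a--▸ q1, --a--▸ q2, --b--▸ q0
  q2 = 0 → ∅
Coarsest stable partition (strong bisimilarity classes):
  B0 = {p0}
  B1 = {p1}
  B2 = {q0}
  B3 = {q1}
  B4 = {q2}
p0 ∈ B0, q0 ∈ B2 → different blocks

P ≁ Q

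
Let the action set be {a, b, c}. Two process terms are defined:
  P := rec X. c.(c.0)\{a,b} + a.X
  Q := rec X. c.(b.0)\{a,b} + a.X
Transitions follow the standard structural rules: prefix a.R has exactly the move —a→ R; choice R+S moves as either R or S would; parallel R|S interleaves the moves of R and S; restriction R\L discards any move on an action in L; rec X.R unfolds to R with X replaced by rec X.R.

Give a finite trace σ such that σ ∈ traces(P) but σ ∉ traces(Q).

cc

LTS(P): 3 reachable states
  m0 = rec X. c.(c.0)\{a,b} + a.X → -a-> m0, -c-> m1
  m1 = (c.0)\{a,b} → -c-> m2
  m2 = 0\{a,b} → ∅
LTS(Q): 2 reachable states
  n0 = rec X. c.(b.0)\{a,b} + a.X → -a-> n0, -c-> n1
  n1 = (b.0)\{a,b} → ∅
Run σ = ⟨cc⟩ on P: start {m0}
  step 1 (c): {m1}
  step 2 (c): {m2}
  ✓ P
Run σ = ⟨cc⟩ on Q: start {n0}
  step 1 (c): {n1}
  step 2 (c): ∅  — Q cannot continue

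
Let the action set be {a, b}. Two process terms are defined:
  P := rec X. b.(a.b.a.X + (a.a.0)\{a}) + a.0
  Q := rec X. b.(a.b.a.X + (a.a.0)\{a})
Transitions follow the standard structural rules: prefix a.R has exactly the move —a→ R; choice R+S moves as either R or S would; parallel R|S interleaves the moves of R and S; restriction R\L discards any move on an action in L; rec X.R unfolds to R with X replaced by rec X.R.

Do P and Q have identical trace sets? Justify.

Reachable graph of P (5 states):
  m0 = rec X. b.(a.b.a.X + (a.a.0)\{a}) + a.0 has moves -a-> m1, -b-> m2
  m1 = 0 has moves deadlocked
  m2 = a.b.a.(rec X. b.(a.b.a.X + (a.a.0)\{a}) + a.0) + (a.a.0)\{a} has moves -a-> m3
  m3 = b.a.(rec X. b.(a.b.a.X + (a.a.0)\{a}) + a.0) has moves -b-> m4
  m4 = a.(rec X. b.(a.b.a.X + (a.a.0)\{a}) + a.0) has moves -a-> m0
Reachable graph of Q (4 states):
  n0 = rec X. b.(a.b.a.X + (a.a.0)\{a}) has moves -b-> n1
  n1 = a.b.a.(rec X. b.(a.b.a.X + (a.a.0)\{a})) + (a.a.0)\{a} has moves -a-> n2
  n2 = b.a.(rec X. b.(a.b.a.X + (a.a.0)\{a})) has moves -b-> n3
  n3 = a.(rec X. b.(a.b.a.X + (a.a.0)\{a})) has moves -a-> n0
Trace ⟨a⟩ through P, begin at {m0}:
  step 1 (a): {m1}
  — P admits the full trace.
Trace ⟨a⟩ through Q, begin at {n0}:
  step 1 (a): no successor for Q

traces(P) ≠ traces(Q) — witness ⟨a⟩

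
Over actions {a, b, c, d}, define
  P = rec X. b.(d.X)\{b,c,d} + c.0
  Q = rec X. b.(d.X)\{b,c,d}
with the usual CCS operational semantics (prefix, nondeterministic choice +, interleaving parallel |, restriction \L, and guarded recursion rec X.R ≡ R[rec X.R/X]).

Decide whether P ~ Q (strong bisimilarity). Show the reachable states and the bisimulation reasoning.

not bisimilar

Reachable graph of P (3 states):
  p0 = rec X. b.(d.X)\{b,c,d} + c.0 | —b→ p1, —c→ p2
  p1 = (d.(rec X. b.(d.X)\{b,c,d} + c.0))\{b,c,d} | (no moves)
  p2 = 0 | (no moves)
Reachable graph of Q (2 states):
  q0 = rec X. b.(d.X)\{b,c,d} | —b→ q1
  q1 = (d.(rec X. b.(d.X)\{b,c,d}))\{b,c,d} | (no moves)
Partition-refinement fixed point:
  B0 = {p0}
  B1 = {p1, p2, q1}
  B2 = {q0}
p0 ∈ B0, q0 ∈ B2 → different blocks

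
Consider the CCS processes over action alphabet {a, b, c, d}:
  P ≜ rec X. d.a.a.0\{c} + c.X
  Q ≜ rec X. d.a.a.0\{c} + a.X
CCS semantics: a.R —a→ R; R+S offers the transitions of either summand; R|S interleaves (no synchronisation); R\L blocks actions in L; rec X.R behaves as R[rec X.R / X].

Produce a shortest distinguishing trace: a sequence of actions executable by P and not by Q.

LTS(P): 4 reachable states
  m0 = rec X. d.a.a.0\{c} + c.X | —c→ m0, —d→ m1
  m1 = a.a.0\{c} | —a→ m2
  m2 = a.0\{c} | —a→ m3
  m3 = 0\{c} | ·
LTS(Q): 4 reachable states
  n0 = rec X. d.a.a.0\{c} + a.X | —a→ n0, —d→ n1
  n1 = a.a.0\{c} | —a→ n2
  n2 = a.0\{c} | —a→ n3
  n3 = 0\{c} | ·
Executing c from P (initial set {m0}):
  [1] c ⇒ {m0}
  P completes σ.
Executing c from Q (initial set {n0}):
  [1] c ⇒ ∅ (Q stuck)

c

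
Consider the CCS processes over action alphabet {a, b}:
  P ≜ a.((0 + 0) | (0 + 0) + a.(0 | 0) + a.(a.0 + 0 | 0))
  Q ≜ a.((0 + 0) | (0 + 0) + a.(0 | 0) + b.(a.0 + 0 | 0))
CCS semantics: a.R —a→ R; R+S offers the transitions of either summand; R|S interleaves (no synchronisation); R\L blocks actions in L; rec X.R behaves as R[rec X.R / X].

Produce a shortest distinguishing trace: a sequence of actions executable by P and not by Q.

aaa

P's transition system — 5 states:
  m0 = a.((0 + 0) | (0 + 0) + a.(0 | 0) + a.(a.0 + 0 | 0)) has moves —a→ m1
  m1 = (0 + 0) | (0 + 0) + a.(0 | 0) + a.(a.0 + 0 | 0) has moves —a→ m2, —a→ m3
  m2 = 0 | 0 has moves (no moves)
  m3 = a.0 + 0 | 0 has moves —a→ m4
  m4 = 0 has moves (no moves)
Q's transition system — 5 states:
  n0 = a.((0 + 0) | (0 + 0) + a.(0 | 0) + b.(a.0 + 0 | 0)) has moves —a→ n1
  n1 = (0 + 0) | (0 + 0) + a.(0 | 0) + b.(a.0 + 0 | 0) has moves —a→ n2, —b→ n3
  n2 = 0 | 0 has moves (no moves)
  n3 = a.0 + 0 | 0 has moves —a→ n4
  n4 = 0 has moves (no moves)
Run σ = ⟨aaa⟩ on P: start {m0}
  after a @ step 1: {m1}
  after a @ step 2: {m2, m3}
  after a @ step 3: {m4}
  — P admits the full trace.
Run σ = ⟨aaa⟩ on Q: start {n0}
  after a @ step 1: {n1}
  after a @ step 2: {n2}
  after a @ step 3: no successor for Q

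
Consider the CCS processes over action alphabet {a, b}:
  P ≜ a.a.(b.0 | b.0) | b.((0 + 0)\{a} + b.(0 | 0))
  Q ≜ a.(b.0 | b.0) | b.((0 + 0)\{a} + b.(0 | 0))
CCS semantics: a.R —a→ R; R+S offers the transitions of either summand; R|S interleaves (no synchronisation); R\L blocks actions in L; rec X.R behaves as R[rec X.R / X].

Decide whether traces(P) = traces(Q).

LTS(P): 18 reachable states
  m0 = a.a.(b.0 | b.0) | b.((0 + 0)\{a} + b.(0 | 0)) | --a--▸ m1, --b--▸ m2
  m1 = a.(b.0 | b.0) | b.((0 + 0)\{a} + b.(0 | 0)) | --a--▸ m3, --b--▸ m4
  m2 = a.a.(b.0 | b.0) | ((0 + 0)\{a} + b.(0 | 0)) | --a--▸ m4, --b--▸ m5
  m3 = b.0 | b.0 | b.((0 + 0)\{a} + b.(0 | 0)) | --b--▸ m6, --b--▸ m7, --b--▸ m8
  m4 = a.(b.0 | b.0) | ((0 + 0)\{a} + b.(0 | 0)) | --a--▸ m8, --b--▸ m9
  m5 = a.a.(b.0 | b.0) | (0 | 0) | --a--▸ m9
  m6 = 0 | b.0 | b.((0 + 0)\{a} + b.(0 | 0)) | --b--▸ m10, --b--▸ m11
  m7 = b.0 | 0 | b.((0 + 0)\{a} + b.(0 | 0)) | --b--▸ m10, --b--▸ m12
  m8 = b.0 | b.0 | ((0 + 0)\{a} + b.(0 | 0)) | --b--▸ m11, --b--▸ m12, --b--▸ m13
  m9 = a.(b.0 | b.0) | (0 | 0) | --a--▸ m13
  m10 = 0 | 0 | b.((0 + 0)\{a} + b.(0 | 0)) | --b--▸ m14
  m11 = 0 | b.0 | ((0 + 0)\{a} + b.(0 | 0)) | --b--▸ m14, --b--▸ m15
  m12 = b.0 | 0 | ((0 + 0)\{a} + b.(0 | 0)) | --b--▸ m14, --b--▸ m16
  m13 = b.0 | b.0 | (0 | 0) | --b--▸ m15, --b--▸ m16
  m14 = 0 | 0 | ((0 + 0)\{a} + b.(0 | 0)) | --b--▸ m17
  m15 = 0 | b.0 | (0 | 0) | --b--▸ m17
  m16 = b.0 | 0 | (0 | 0) | --b--▸ m17
  m17 = 0 | 0 | (0 | 0) | stopped
LTS(Q): 15 reachable states
  n0 = a.(b.0 | b.0) | b.((0 + 0)\{a} + b.(0 | 0)) | --a--▸ n1, --b--▸ n2
  n1 = b.0 | b.0 | b.((0 + 0)\{a} + b.(0 | 0)) | --b--▸ n3, --b--▸ n4, --b--▸ n5
  n2 = a.(b.0 | b.0) | ((0 + 0)\{a} + b.(0 | 0)) | --a--▸ n5, --b--▸ n6
  n3 = 0 | b.0 | b.((0 + 0)\{a} + b.(0 | 0)) | --b--▸ n7, --b--▸ n8
  n4 = b.0 | 0 | b.((0 + 0)\{a} + b.(0 | 0)) | --b--▸ n7, --b--▸ n9
  n5 = b.0 | b.0 | ((0 + 0)\{a} + b.(0 | 0)) | --b--▸ n10, --b--▸ n8, --b--▸ n9
  n6 = a.(b.0 | b.0) | (0 | 0) | --a--▸ n10
  n7 = 0 | 0 | b.((0 + 0)\{a} + b.(0 | 0)) | --b--▸ n11
  n8 = 0 | b.0 | ((0 + 0)\{a} + b.(0 | 0)) | --b--▸ n11, --b--▸ n12
  n9 = b.0 | 0 | ((0 + 0)\{a} + b.(0 | 0)) | --b--▸ n11, --b--▸ n13
  n10 = b.0 | b.0 | (0 | 0) | --b--▸ n12, --b--▸ n13
  n11 = 0 | 0 | ((0 + 0)\{a} + b.(0 | 0)) | --b--▸ n14
  n12 = 0 | b.0 | (0 | 0) | --b--▸ n14
  n13 = b.0 | 0 | (0 | 0) | --b--▸ n14
  n14 = 0 | 0 | (0 | 0) | stopped
Run σ = ⟨aa⟩ on P: start {m0}
  step 1 (a): {m1}
  step 2 (a): {m3}
  — P admits the full trace.
Run σ = ⟨aa⟩ on Q: start {n0}
  step 1 (a): {n1}
  step 2 (a): ∅ (Q stuck)

traces(P) ≠ traces(Q) — witness ⟨aa⟩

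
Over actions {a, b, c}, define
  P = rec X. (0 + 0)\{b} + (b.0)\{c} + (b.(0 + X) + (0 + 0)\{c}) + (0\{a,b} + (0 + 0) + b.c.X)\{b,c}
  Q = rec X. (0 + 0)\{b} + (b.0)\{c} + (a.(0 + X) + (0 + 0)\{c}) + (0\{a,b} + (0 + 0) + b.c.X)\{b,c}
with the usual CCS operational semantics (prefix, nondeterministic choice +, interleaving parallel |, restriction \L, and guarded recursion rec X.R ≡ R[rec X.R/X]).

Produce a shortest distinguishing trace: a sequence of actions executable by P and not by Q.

bb

P's transition system — 3 states:
  u0 = rec X. (0 + 0)\{b} + (b.0)\{c} + (b.(0 + X) + (0 + 0)\{c}) + (0\{a,b} + (0 + 0) + b.c.X)\{b,c} → —b→ u1, —b→ u2
  u1 = 0 + (rec X. (0 + 0)\{b} + (b.0)\{c} + (b.(0 + X) + (0 + 0)\{c}) + (0\{a,b} + (0 + 0) + b.c.X)\{b,c}) → —b→ u1, —b→ u2
  u2 = 0\{c} → stopped
Q's transition system — 3 states:
  v0 = rec X. (0 + 0)\{b} + (b.0)\{c} + (a.(0 + X) + (0 + 0)\{c}) + (0\{a,b} + (0 + 0) + b.c.X)\{b,c} → —a→ v1, —b→ v2
  v1 = 0 + (rec X. (0 + 0)\{b} + (b.0)\{c} + (a.(0 + X) + (0 + 0)\{c}) + (0\{a,b} + (0 + 0) + b.c.X)\{b,c}) → —a→ v1, —b→ v2
  v2 = 0\{c} → stopped
Executing bb from P (initial set {u0}):
  after b @ step 1: {u1, u2}
  after b @ step 2: {u1, u2}
  ✓ P
Executing bb from Q (initial set {v0}):
  after b @ step 1: {v2}
  after b @ step 2: ∅ (Q stuck)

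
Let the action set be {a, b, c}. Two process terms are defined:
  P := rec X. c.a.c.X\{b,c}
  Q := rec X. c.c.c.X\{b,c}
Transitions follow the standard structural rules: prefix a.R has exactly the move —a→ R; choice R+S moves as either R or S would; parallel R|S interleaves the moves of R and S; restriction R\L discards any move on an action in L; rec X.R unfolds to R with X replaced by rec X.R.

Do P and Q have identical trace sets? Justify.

Reachable graph of P (4 states):
  u0 = rec X. c.a.c.X\{b,c} → =c=> u1
  u1 = a.c.(rec X. c.a.c.X\{b,c})\{b,c} → =a=> u2
  u2 = c.(rec X. c.a.c.X\{b,c})\{b,c} → =c=> u3
  u3 = (rec X. c.a.c.X\{b,c})\{b,c} → ∅
Reachable graph of Q (4 states):
  v0 = rec X. c.c.c.X\{b,c} → =c=> v1
  v1 = c.c.(rec X. c.c.c.X\{b,c})\{b,c} → =c=> v2
  v2 = c.(rec X. c.c.c.X\{b,c})\{b,c} → =c=> v3
  v3 = (rec X. c.c.c.X\{b,c})\{b,c} → ∅
Run σ = ⟨ca⟩ on P: start {u0}
  after c @ step 1: {u1}
  after a @ step 2: {u2}
  — P admits the full trace.
Run σ = ⟨ca⟩ on Q: start {v0}
  after c @ step 1: {v1}
  after a @ step 2: ∅ (Q stuck)

NO — witness ⟨ca⟩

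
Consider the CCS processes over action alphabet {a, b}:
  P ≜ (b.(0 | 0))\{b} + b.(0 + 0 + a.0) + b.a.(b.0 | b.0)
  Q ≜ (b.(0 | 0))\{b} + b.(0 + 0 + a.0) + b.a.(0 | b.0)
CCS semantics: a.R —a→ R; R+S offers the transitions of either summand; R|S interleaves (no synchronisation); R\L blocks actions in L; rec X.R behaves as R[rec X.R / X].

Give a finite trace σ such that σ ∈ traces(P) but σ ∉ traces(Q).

babb

Reachable graph of P (8 states):
  u0 = (b.(0 | 0))\{b} + b.(0 + 0 + a.0) + b.a.(b.0 | b.0) has moves =b=> u1, =b=> u2
  u1 = 0 + 0 + a.0 has moves =a=> u3
  u2 = a.(b.0 | b.0) has moves =a=> u4
  u3 = 0 has moves stopped
  u4 = b.0 | b.0 has moves =b=> u5, =b=> u6
  u5 = 0 | b.0 has moves =b=> u7
  u6 = b.0 | 0 has moves =b=> u7
  u7 = 0 | 0 has moves stopped
Reachable graph of Q (6 states):
  v0 = (b.(0 | 0))\{b} + b.(0 + 0 + a.0) + b.a.(0 | b.0) has moves =b=> v1, =b=> v2
  v1 = 0 + 0 + a.0 has moves =a=> v3
  v2 = a.(0 | b.0) has moves =a=> v4
  v3 = 0 has moves stopped
  v4 = 0 | b.0 has moves =b=> v5
  v5 = 0 | 0 has moves stopped
Executing babb from P (initial set {u0}):
  after b @ step 1: {u1, u2}
  after a @ step 2: {u3, u4}
  after b @ step 3: {u5, u6}
  after b @ step 4: {u7}
  — P admits the full trace.
Executing babb from Q (initial set {v0}):
  after b @ step 1: {v1, v2}
  after a @ step 2: {v3, v4}
  after b @ step 3: {v5}
  after b @ step 4: no successor for Q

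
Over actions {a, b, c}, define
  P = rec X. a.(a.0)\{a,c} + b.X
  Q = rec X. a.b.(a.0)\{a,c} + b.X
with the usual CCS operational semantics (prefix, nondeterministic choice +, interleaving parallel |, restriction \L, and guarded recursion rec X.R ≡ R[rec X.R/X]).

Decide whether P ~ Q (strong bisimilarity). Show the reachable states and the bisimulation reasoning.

P ≁ Q

LTS(P): 2 reachable states
  m0 = rec X. a.(a.0)\{a,c} + b.X | --a--▸ m1, --b--▸ m0
  m1 = (a.0)\{a,c} | deadlocked
LTS(Q): 3 reachable states
  n0 = rec X. a.b.(a.0)\{a,c} + b.X | --a--▸ n1, --b--▸ n0
  n1 = b.(a.0)\{a,c} | --b--▸ n2
  n2 = (a.0)\{a,c} | deadlocked
Coarsest stable partition (strong bisimilarity classes):
  B0 = {m0}
  B1 = {m1, n2}
  B2 = {n0}
  B3 = {n1}
m0 ∈ B0, n0 ∈ B2 → different blocks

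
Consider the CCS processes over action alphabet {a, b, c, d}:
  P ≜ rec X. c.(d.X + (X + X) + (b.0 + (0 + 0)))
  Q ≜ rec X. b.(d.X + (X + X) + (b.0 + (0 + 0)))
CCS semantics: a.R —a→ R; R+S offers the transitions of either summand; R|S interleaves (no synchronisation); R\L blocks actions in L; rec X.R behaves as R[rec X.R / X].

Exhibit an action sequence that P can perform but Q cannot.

LTS(P): 3 reachable states
  u0 = rec X. c.(d.X + (X + X) + (b.0 + (0 + 0))) → --c--▸ u1
  u1 = d.(rec X. c.(d.X + (X + X) + (b.0 + (0 + 0)))) + ((rec X. c.(d.X + (X + X) + (b.0 + (0 + 0)))) + (rec X. c.(d.X + (X + X) + (b.0 + (0 + 0))))) + (b.0 + (0 + 0)) → --b--▸ u2, --c--▸ u1, --d--▸ u0
  u2 = 0 → ·
LTS(Q): 3 reachable states
  v0 = rec X. b.(d.X + (X + X) + (b.0 + (0 + 0))) → --b--▸ v1
  v1 = d.(rec X. b.(d.X + (X + X) + (b.0 + (0 + 0)))) + ((rec X. b.(d.X + (X + X) + (b.0 + (0 + 0)))) + (rec X. b.(d.X + (X + X) + (b.0 + (0 + 0))))) + (b.0 + (0 + 0)) → --b--▸ v1, --b--▸ v2, --d--▸ v0
  v2 = 0 → ·
Trace ⟨c⟩ through P, begin at {u0}:
  after c @ step 1: {u1}
  — P admits the full trace.
Trace ⟨c⟩ through Q, begin at {v0}:
  after c @ step 1: no successor for Q

c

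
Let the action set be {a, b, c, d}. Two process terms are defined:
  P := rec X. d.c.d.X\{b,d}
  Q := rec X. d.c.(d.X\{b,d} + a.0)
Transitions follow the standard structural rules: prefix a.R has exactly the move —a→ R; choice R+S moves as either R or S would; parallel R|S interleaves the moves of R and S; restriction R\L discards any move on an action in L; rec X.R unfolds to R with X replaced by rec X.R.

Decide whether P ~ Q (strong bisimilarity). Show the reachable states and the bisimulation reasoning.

NO

LTS(P): 4 reachable states
  s0 = rec X. d.c.d.X\{b,d} :: =d=> s1
  s1 = c.d.(rec X. d.c.d.X\{b,d})\{b,d} :: =c=> s2
  s2 = d.(rec X. d.c.d.X\{b,d})\{b,d} :: =d=> s3
  s3 = (rec X. d.c.d.X\{b,d})\{b,d} :: stopped
LTS(Q): 5 reachable states
  t0 = rec X. d.c.(d.X\{b,d} + a.0) :: =d=> t1
  t1 = c.(d.(rec X. d.c.(d.X\{b,d} + a.0))\{b,d} + a.0) :: =c=> t2
  t2 = d.(rec X. d.c.(d.X\{b,d} + a.0))\{b,d} + a.0 :: =a=> t3, =d=> t4
  t3 = 0 :: stopped
  t4 = (rec X. d.c.(d.X\{b,d} + a.0))\{b,d} :: stopped
Partition-refinement fixed point:
  B0 = {s0}
  B1 = {s1}
  B2 = {s2}
  B3 = {s3, t3, t4}
  B4 = {t0}
  B5 = {t1}
  B6 = {t2}
s0 ∈ B0, t0 ∈ B4 → different blocks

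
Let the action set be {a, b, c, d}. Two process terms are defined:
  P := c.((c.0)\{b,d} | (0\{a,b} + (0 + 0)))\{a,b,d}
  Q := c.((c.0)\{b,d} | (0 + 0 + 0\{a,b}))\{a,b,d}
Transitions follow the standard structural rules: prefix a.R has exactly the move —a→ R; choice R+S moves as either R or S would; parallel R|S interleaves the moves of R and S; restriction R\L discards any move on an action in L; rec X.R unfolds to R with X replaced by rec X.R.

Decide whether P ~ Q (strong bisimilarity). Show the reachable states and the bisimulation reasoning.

bisimilar

P's transition system — 3 states:
  m0 = c.((c.0)\{b,d} | (0\{a,b} + (0 + 0)))\{a,b,d} | —c→ m1
  m1 = ((c.0)\{b,d} | (0\{a,b} + (0 + 0)))\{a,b,d} | —c→ m2
  m2 = (0\{b,d} | (0\{a,b} + (0 + 0)))\{a,b,d} | ·
Q's transition system — 3 states:
  n0 = c.((c.0)\{b,d} | (0 + 0 + 0\{a,b}))\{a,b,d} | —c→ n1
  n1 = ((c.0)\{b,d} | (0 + 0 + 0\{a,b}))\{a,b,d} | —c→ n2
  n2 = (0\{b,d} | (0 + 0 + 0\{a,b}))\{a,b,d} | ·
Bisimilarity quotient blocks:
  B0 = {m0, n0}
  B1 = {m1, n1}
  B2 = {m2, n2}
m0 ∈ B0, n0 ∈ B0 → same block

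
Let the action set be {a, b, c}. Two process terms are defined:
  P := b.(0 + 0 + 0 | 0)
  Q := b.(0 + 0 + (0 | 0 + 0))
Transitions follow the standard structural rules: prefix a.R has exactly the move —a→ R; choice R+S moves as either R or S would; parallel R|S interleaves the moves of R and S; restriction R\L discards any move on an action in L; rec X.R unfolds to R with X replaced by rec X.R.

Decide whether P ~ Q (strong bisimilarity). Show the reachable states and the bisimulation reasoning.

P's transition system — 2 states:
  u0 = b.(0 + 0 + 0 | 0) ⊢ -b-> u1
  u1 = 0 + 0 + 0 | 0 ⊢ ∅
Q's transition system — 2 states:
  v0 = b.(0 + 0 + (0 | 0 + 0)) ⊢ -b-> v1
  v1 = 0 + 0 + (0 | 0 + 0) ⊢ ∅
Bisimilarity quotient blocks:
  B0 = {u0, v0}
  B1 = {u1, v1}
u0 ∈ B0, v0 ∈ B0 → same block

bisimilar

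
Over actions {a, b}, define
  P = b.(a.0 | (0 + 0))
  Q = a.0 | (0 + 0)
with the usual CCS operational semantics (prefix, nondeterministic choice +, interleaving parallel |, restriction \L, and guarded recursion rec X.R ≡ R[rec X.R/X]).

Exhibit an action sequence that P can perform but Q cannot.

P's transition system — 3 states:
  p0 = b.(a.0 | (0 + 0)) → --b--▸ p1
  p1 = a.0 | (0 + 0) → --a--▸ p2
  p2 = 0 | (0 + 0) → stopped
Q's transition system — 2 states:
  q0 = a.0 | (0 + 0) → --a--▸ q1
  q1 = 0 | (0 + 0) → stopped
Executing b from P (initial set {p0}):
  after b @ step 1: {p1}
  ✓ P
Executing b from Q (initial set {q0}):
  after b @ step 1: ∅  — Q cannot continue

b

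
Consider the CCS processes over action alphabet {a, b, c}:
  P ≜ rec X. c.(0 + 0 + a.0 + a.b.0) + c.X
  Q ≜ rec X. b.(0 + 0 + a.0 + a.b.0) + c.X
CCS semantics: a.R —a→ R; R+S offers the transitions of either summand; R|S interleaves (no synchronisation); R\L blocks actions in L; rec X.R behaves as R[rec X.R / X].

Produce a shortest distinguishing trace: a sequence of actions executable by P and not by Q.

ca

LTS(P): 4 reachable states
  p0 = rec X. c.(0 + 0 + a.0 + a.b.0) + c.X ⊢ —c→ p0, —c→ p1
  p1 = 0 + 0 + a.0 + a.b.0 ⊢ —a→ p2, —a→ p3
  p2 = 0 ⊢ deadlocked
  p3 = b.0 ⊢ —b→ p2
LTS(Q): 4 reachable states
  q0 = rec X. b.(0 + 0 + a.0 + a.b.0) + c.X ⊢ —b→ q1, —c→ q0
  q1 = 0 + 0 + a.0 + a.b.0 ⊢ —a→ q2, —a→ q3
  q2 = 0 ⊢ deadlocked
  q3 = b.0 ⊢ —b→ q2
Executing ca from P (initial set {p0}):
  step 1 (c): {p0, p1}
  step 2 (a): {p2, p3}
  ✓ P
Executing ca from Q (initial set {q0}):
  step 1 (c): {q0}
  step 2 (a): no successor for Q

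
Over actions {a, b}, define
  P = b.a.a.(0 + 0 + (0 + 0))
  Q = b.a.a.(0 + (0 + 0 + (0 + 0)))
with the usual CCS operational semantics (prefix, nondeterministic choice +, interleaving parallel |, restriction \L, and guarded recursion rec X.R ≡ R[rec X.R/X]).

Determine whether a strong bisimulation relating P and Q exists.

Reachable graph of P (4 states):
  u0 = b.a.a.(0 + 0 + (0 + 0)) :: =b=> u1
  u1 = a.a.(0 + 0 + (0 + 0)) :: =a=> u2
  u2 = a.(0 + 0 + (0 + 0)) :: =a=> u3
  u3 = 0 + 0 + (0 + 0) :: stopped
Reachable graph of Q (4 states):
  v0 = b.a.a.(0 + (0 + 0 + (0 + 0))) :: =b=> v1
  v1 = a.a.(0 + (0 + 0 + (0 + 0))) :: =a=> v2
  v2 = a.(0 + (0 + 0 + (0 + 0))) :: =a=> v3
  v3 = 0 + (0 + 0 + (0 + 0)) :: stopped
Bisimilarity quotient blocks:
  B0 = {u0, v0}
  B1 = {u1, v1}
  B2 = {u2, v2}
  B3 = {u3, v3}
u0 ∈ B0, v0 ∈ B0 → same block

bisimilar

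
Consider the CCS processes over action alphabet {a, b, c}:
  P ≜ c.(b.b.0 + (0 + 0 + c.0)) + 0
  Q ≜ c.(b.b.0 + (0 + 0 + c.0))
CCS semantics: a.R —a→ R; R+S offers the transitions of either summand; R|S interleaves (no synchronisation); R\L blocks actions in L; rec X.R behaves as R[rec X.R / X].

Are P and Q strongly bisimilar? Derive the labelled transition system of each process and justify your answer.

P ~ Q

LTS(P): 4 reachable states
  s0 = c.(b.b.0 + (0 + 0 + c.0)) + 0 :: --c--▸ s1
  s1 = b.b.0 + (0 + 0 + c.0) :: --b--▸ s2, --c--▸ s3
  s2 = b.0 :: --b--▸ s3
  s3 = 0 :: deadlocked
LTS(Q): 4 reachable states
  t0 = c.(b.b.0 + (0 + 0 + c.0)) :: --c--▸ t1
  t1 = b.b.0 + (0 + 0 + c.0) :: --b--▸ t2, --c--▸ t3
  t2 = b.0 :: --b--▸ t3
  t3 = 0 :: deadlocked
Partition-refinement fixed point:
  B0 = {s0, t0}
  B1 = {s1, t1}
  B2 = {s2, t2}
  B3 = {s3, t3}
s0 ∈ B0, t0 ∈ B0 → same block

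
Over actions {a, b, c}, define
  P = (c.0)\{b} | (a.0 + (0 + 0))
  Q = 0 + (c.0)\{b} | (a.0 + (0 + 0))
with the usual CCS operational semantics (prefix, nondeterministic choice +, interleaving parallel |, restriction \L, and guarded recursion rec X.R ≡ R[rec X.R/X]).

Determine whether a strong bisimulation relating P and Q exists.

bisimilar

Reachable graph of P (4 states):
  p0 = (c.0)\{b} | (a.0 + (0 + 0)) :: -a-> p1, -c-> p2
  p1 = (c.0)\{b} | 0 :: -c-> p3
  p2 = 0\{b} | (a.0 + (0 + 0)) :: -a-> p3
  p3 = 0\{b} | 0 :: ∅
Reachable graph of Q (4 states):
  q0 = 0 + (c.0)\{b} | (a.0 + (0 + 0)) :: -a-> q1, -c-> q2
  q1 = (c.0)\{b} | 0 :: -c-> q3
  q2 = 0\{b} | (a.0 + (0 + 0)) :: -a-> q3
  q3 = 0\{b} | 0 :: ∅
Bisimilarity quotient blocks:
  B0 = {p0, q0}
  B1 = {p2, q2}
  B2 = {p3, q3}
  B3 = {p1, q1}
p0 ∈ B0, q0 ∈ B0 → same block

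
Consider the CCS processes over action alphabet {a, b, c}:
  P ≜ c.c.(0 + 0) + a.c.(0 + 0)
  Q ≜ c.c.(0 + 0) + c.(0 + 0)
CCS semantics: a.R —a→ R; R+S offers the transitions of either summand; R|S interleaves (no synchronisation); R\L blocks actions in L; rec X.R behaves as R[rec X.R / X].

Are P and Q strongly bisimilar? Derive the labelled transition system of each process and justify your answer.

P's transition system — 3 states:
  s0 = c.c.(0 + 0) + a.c.(0 + 0) → ··a··> s1, ··c··> s1
  s1 = c.(0 + 0) → ··c··> s2
  s2 = 0 + 0 → (no moves)
Q's transition system — 3 states:
  t0 = c.c.(0 + 0) + c.(0 + 0) → ··c··> t1, ··c··> t2
  t1 = 0 + 0 → (no moves)
  t2 = c.(0 + 0) → ··c··> t1
Coarsest stable partition (strong bisimilarity classes):
  B0 = {s0}
  B1 = {s1, t2}
  B2 = {s2, t1}
  B3 = {t0}
s0 ∈ B0, t0 ∈ B3 → different blocks

NO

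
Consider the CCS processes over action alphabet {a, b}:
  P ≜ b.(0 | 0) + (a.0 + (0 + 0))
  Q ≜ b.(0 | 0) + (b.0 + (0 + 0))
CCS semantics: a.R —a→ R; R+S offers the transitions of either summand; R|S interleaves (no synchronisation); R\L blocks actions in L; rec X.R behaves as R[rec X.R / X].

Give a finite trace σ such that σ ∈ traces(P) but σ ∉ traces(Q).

a

LTS(P): 3 reachable states
  s0 = b.(0 | 0) + (a.0 + (0 + 0)) :: ··a··> s1, ··b··> s2
  s1 = 0 :: stopped
  s2 = 0 | 0 :: stopped
LTS(Q): 3 reachable states
  t0 = b.(0 | 0) + (b.0 + (0 + 0)) :: ··b··> t1, ··b··> t2
  t1 = 0 :: stopped
  t2 = 0 | 0 :: stopped
Trace ⟨a⟩ through P, begin at {s0}:
  [1] a ⇒ {s1}
  ✓ P
Trace ⟨a⟩ through Q, begin at {t0}:
  [1] a ⇒ ∅  — Q cannot continue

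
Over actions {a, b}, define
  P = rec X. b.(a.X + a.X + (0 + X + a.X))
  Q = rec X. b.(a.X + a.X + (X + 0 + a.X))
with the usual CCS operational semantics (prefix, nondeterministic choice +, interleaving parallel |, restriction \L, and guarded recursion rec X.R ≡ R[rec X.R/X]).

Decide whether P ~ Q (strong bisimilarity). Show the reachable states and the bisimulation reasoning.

Reachable graph of P (2 states):
  m0 = rec X. b.(a.X + a.X + (0 + X + a.X)) has moves ··b··> m1
  m1 = a.(rec X. b.(a.X + a.X + (0 + X + a.X))) + a.(rec X. b.(a.X + a.X + (0 + X + a.X))) + (0 + (rec X. b.(a.X + a.X + (0 + X + a.X))) + a.(rec X. b.(a.X + a.X + (0 + X + a.X)))) has moves ··a··> m0, ··b··> m1
Reachable graph of Q (2 states):
  n0 = rec X. b.(a.X + a.X + (X + 0 + a.X)) has moves ··b··> n1
  n1 = a.(rec X. b.(a.X + a.X + (X + 0 + a.X))) + a.(rec X. b.(a.X + a.X + (X + 0 + a.X))) + ((rec X. b.(a.X + a.X + (X + 0 + a.X))) + 0 + a.(rec X. b.(a.X + a.X + (X + 0 + a.X)))) has moves ··a··> n0, ··b··> n1
Partition-refinement fixed point:
  B0 = {m0, n0}
  B1 = {m1, n1}
m0 ∈ B0, n0 ∈ B0 → same block

YES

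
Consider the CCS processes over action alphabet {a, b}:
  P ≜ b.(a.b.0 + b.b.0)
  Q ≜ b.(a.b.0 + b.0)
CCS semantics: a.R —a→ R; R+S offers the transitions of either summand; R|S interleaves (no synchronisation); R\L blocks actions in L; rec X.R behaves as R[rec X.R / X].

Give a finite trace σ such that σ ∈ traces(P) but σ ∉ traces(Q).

bbb

LTS(P): 4 reachable states
  s0 = b.(a.b.0 + b.b.0) has moves -b-> s1
  s1 = a.b.0 + b.b.0 has moves -a-> s2, -b-> s2
  s2 = b.0 has moves -b-> s3
  s3 = 0 has moves (no moves)
LTS(Q): 4 reachable states
  t0 = b.(a.b.0 + b.0) has moves -b-> t1
  t1 = a.b.0 + b.0 has moves -a-> t2, -b-> t3
  t2 = b.0 has moves -b-> t3
  t3 = 0 has moves (no moves)
Run σ = ⟨bbb⟩ on P: start {s0}
  after b @ step 1: {s1}
  after b @ step 2: {s2}
  after b @ step 3: {s3}
  P completes σ.
Run σ = ⟨bbb⟩ on Q: start {t0}
  after b @ step 1: {t1}
  after b @ step 2: {t3}
  after b @ step 3: ∅  — Q cannot continue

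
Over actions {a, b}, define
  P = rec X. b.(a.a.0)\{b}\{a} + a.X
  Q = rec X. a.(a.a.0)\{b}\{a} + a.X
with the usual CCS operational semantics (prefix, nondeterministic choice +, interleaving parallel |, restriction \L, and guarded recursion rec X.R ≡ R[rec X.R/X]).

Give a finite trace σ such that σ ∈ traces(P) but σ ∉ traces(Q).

b

Reachable graph of P (2 states):
  p0 = rec X. b.(a.a.0)\{b}\{a} + a.X has moves --a--▸ p0, --b--▸ p1
  p1 = (a.a.0)\{b}\{a} has moves stopped
Reachable graph of Q (2 states):
  q0 = rec X. a.(a.a.0)\{b}\{a} + a.X has moves --a--▸ q0, --a--▸ q1
  q1 = (a.a.0)\{b}\{a} has moves stopped
Executing b from P (initial set {p0}):
  [1] b ⇒ {p1}
  — P admits the full trace.
Executing b from Q (initial set {q0}):
  [1] b ⇒ ∅  — Q cannot continue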